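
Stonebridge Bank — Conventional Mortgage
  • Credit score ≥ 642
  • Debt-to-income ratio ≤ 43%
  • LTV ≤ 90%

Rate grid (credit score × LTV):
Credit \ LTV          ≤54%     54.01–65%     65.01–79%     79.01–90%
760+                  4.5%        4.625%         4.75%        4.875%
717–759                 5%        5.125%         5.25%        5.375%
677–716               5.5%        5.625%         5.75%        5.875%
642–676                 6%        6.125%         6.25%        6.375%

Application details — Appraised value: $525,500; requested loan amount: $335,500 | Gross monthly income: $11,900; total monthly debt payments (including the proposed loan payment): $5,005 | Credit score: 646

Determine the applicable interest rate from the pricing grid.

6.125%

Credit score 646 ≥ 642; Debt-to-income = 5,005/11,900 = 42.1% — meets 43% limit
LTV = 335,500/525,500 = 63.8% ≤ 90%
Credit 646 → row 642–676; LTV 63.8% → column 54.01–65%. Grid cell → 6.125%.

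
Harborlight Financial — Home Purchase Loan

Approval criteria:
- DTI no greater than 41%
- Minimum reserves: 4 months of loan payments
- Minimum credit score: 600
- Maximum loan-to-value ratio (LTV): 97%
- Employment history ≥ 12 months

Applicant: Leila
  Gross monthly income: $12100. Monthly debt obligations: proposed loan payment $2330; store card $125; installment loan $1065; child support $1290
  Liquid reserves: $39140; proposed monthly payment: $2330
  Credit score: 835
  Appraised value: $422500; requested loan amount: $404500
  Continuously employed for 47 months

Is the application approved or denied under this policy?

Approved

Total monthly debts = (2,330 + 125 + 1,065 + 1,290) = 4,810. Debt-to-income = 4,810/12,100 = 39.8% — meets 41% limit
Reserves: 39,140 ÷ 2,330 = 16.8 months (meets 4-month minimum)
Credit score 835 ≥ 600 (meets)
LTV = 404,500/422,500 = 95.7% ≤ 97%
Employment 47 ≥ 12 months
All criteria satisfied.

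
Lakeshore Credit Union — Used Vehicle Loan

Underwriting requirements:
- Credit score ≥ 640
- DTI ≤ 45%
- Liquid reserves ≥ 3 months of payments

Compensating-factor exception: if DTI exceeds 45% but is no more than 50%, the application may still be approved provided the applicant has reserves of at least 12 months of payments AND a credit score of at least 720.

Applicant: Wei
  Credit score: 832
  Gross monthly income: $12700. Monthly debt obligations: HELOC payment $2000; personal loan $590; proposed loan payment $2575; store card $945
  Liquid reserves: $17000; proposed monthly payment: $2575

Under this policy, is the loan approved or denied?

Credit score 832 ≥ 640 (meets base)
Total debts = (2,000 + 590 + 2,575 + 945) = 6,110. DTI = 6,110/12,700 = 48.1% > 45% — standard DTI limit exceeded.
Reserves = 17,000/2,575 = 6.6 months ≥ 3
DTI 48.1% is within the 45%–50% exception band; checking compensating factors.
Override check — reserves: 6.6 mo (short of 12); score: 832 (ok).
Override conditions not both satisfied; exception does not apply.

Denied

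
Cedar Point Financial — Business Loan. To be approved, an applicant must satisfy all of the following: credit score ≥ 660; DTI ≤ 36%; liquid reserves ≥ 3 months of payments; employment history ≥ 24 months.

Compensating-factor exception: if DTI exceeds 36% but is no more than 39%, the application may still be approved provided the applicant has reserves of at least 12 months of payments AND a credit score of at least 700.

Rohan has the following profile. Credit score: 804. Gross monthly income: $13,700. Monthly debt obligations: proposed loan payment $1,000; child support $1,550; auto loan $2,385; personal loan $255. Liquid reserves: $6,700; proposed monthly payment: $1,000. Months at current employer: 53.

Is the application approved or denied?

Denied

Credit score 804 ≥ 660 (meets base)
Total debts = (1,000 + 1,550 + 2,385 + 255) = 5,190. DTI = 5,190/13,700 = 37.9% > 36% — standard DTI limit exceeded.
Reserves: 6,700 ÷ 1,000 = 6.7 months (meets 3-month minimum)
Employment 53 ≥ 24 months
37.9% falls in the override range (36%–39%), so the compensating-factor test applies.
Override check — reserves: 6.7 mo (short of 12); score: 804 (ok).
Override conditions not both satisfied; exception does not apply.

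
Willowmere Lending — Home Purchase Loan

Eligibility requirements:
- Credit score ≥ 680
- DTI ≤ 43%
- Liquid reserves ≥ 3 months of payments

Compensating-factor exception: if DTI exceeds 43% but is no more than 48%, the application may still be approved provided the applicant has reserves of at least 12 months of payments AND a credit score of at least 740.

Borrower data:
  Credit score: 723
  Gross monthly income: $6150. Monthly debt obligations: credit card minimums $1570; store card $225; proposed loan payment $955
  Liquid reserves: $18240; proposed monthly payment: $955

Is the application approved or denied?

Credit score 723 ≥ 680 (meets base)
Total debts = (1,570 + 225 + 955) = 2,750. DTI = 2,750/6,150 = 44.7% > 43% — standard DTI limit exceeded.
Reserves: 18,240 ÷ 955 = 19.1 months (meets 3-month minimum)
44.7% falls in the override range (43%–48%), so the compensating-factor test applies.
Override check — reserves: 19.1 mo (ok); score: 723 (below 740).
Override conditions not both satisfied; exception does not apply.

Denied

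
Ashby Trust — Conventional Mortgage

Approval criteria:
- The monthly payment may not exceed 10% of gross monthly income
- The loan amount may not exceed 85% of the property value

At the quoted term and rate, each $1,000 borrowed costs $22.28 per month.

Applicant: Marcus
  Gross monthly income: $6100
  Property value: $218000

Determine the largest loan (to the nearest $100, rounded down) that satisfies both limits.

$27,300

Payment cap: 10% × $6,100 = $610/month.
At $22.28 per $1,000, that supports 610/22.28 × 1,000 ≈ $27,378 → $27,300.
LTV cap: 85% × $218,000 = $185,300 → $185,300.
Binding constraint: payment-to-income.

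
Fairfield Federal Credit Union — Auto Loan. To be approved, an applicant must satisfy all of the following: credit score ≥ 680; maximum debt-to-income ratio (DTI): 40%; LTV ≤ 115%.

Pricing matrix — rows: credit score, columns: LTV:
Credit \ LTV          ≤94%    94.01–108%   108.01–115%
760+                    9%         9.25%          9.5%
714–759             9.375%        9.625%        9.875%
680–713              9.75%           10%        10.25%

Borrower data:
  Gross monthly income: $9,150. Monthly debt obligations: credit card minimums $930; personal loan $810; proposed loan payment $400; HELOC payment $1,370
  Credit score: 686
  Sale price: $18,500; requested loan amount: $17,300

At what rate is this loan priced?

Credit score 686 ≥ 680; Total monthly debts = (930 + 810 + 400 + 1,370) = 3,510. Debt-to-income = 3,510/9,150 = 38.4% — meets 40% limit
LTV: 17,300 ÷ 18,500 = 93.5%, within 115% cap
Row: 686 falls in 680–713. Column: 93.5% falls in ≤94%. Rate = 9.75%.

9.75%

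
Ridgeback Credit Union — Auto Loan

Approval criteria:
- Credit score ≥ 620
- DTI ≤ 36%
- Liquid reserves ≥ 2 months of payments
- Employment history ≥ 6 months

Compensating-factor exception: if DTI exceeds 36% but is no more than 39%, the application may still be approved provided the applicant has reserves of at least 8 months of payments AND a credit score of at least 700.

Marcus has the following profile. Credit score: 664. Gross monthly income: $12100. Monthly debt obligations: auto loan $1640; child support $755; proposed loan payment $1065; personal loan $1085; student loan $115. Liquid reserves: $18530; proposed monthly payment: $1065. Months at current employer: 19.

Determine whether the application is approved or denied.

Denied

Credit score 664 ≥ 620 (meets base)
Total debts = (1,640 + 755 + 1,065 + 1,085 + 115) = 4,660. DTI = 4,660/12,100 = 38.5% > 36% — standard DTI limit exceeded.
Reserves = 18,530/1,065 = 17.4 months ≥ 2
Employment 19 ≥ 6 months
38.5% falls in the override range (36%–39%), so the compensating-factor test applies.
Override check — reserves: 17.4 mo (ok); score: 664 (below 700).
Compensating-factor requirement not fully met.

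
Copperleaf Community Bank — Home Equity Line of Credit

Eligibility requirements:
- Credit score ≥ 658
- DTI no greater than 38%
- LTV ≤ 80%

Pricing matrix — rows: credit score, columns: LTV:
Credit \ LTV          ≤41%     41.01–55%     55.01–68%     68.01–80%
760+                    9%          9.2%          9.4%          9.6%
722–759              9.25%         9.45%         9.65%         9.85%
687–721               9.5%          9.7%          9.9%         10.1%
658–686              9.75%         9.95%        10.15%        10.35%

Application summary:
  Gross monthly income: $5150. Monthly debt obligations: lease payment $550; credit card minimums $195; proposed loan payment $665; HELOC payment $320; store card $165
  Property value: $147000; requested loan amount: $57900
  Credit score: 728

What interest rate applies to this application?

Credit score 728 ≥ 658; Total monthly debts = (550 + 195 + 665 + 320 + 165) = 1,895. Debt-to-income = 1,895/5,150 = 36.8% — meets 38% limit
Loan-to-value = 57,900/147,000 = 39.4% — pass (80% max)
Credit 728 → row 722–759; LTV 39.4% → column ≤41%. Grid cell → 9.25%.

9.25%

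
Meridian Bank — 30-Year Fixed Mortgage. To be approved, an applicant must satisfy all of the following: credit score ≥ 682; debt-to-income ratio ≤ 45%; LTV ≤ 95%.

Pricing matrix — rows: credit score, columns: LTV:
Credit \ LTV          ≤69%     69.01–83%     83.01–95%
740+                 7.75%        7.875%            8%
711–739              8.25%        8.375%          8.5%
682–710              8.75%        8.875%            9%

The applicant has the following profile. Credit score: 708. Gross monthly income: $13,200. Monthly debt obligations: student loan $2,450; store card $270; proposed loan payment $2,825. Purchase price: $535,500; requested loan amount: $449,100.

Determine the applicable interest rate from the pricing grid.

9%

Credit score 708 ≥ 682; Total monthly debts = (2,450 + 270 + 2,825) = 5,545. DTI: 5,545 ÷ 13,200 = 42%, within the 45% cap
LTV = 449,100/535,500 = 83.9% ≤ 95%
Score 708 is in the 682–710 band; LTV 83.9% is in the 83.01–95% band → 9%.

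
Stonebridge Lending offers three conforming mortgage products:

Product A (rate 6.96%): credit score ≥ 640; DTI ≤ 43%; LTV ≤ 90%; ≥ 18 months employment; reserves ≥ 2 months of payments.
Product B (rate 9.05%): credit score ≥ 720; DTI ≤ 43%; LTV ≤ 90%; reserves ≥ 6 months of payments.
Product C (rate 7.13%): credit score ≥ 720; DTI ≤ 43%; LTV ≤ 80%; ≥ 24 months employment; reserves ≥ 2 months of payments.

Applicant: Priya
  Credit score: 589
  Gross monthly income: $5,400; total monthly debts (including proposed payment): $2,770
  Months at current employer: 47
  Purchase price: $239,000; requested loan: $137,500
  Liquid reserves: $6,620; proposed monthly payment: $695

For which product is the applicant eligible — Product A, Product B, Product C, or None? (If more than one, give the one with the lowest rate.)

DTI = 2,770/5,400 = 51.3%.
LTV = 137,500/239,000 = 57.5%.
Reserves = 6,620/695 = 9.5 months.
Product A: score 589 < 640; DTI 51.3% > 43%; LTV 57.5% ≤ 90%; employment 47 ≥ 18 mo; reserves 9.5 ≥ 2 mo → does not qualify.
Product B: score 589 < 720; DTI 51.3% > 43%; LTV 57.5% ≤ 90%; reserves 9.5 ≥ 6 mo → does not qualify.
Product C: score 589 < 720; DTI 51.3% > 43%; LTV 57.5% ≤ 80%; employment 47 ≥ 24 mo; reserves 9.5 ≥ 2 mo → does not qualify.

None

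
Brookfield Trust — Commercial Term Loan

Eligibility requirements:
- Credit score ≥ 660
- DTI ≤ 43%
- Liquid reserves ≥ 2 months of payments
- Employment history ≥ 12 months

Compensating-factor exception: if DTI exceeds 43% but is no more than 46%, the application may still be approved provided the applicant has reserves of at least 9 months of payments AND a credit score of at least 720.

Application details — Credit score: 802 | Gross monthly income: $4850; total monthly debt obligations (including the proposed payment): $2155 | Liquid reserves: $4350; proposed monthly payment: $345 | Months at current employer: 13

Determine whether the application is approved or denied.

Approved

Credit score 802 ≥ 660 (meets base)
DTI: 2,155 ÷ 4,850 = 44.4%, over the 43% base limit.
Reserves = 4,350/345 = 12.6 months ≥ 2
Employment 13 ≥ 12 months
44.4% falls in the override range (43%–46%), so the compensating-factor test applies.
Override check — reserves: 12.6 mo (ok); score: 802 (ok).
Both compensating conditions met → exception applies.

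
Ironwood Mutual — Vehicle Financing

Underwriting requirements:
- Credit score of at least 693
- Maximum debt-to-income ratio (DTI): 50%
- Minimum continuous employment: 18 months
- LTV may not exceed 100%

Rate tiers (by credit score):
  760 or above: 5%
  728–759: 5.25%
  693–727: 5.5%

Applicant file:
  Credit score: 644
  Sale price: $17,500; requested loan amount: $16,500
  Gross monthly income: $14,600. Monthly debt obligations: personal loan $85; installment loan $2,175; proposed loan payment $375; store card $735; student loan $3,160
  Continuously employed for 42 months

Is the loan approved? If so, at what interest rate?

Denied

Credit score 644 < 693 (below minimum)
Employment 42 ≥ 18 months
LTV = 16,500/17,500 = 94.3% ≤ 100%
Total monthly debts = (85 + 2,175 + 375 + 735 + 3,160) = 6,530. DTI = 6,530/14,600 = 44.7% ≤ 50%
Not all requirements met → denied.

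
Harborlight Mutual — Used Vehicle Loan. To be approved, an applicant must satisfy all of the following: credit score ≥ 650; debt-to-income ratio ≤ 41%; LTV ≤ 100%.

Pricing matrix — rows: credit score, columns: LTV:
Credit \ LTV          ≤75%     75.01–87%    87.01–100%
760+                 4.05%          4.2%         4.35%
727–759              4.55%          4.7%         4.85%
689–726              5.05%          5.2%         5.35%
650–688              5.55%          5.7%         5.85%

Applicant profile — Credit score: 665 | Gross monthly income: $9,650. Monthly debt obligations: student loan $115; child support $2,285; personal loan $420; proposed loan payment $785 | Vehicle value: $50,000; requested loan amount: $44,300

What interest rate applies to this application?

5.85%

Credit score 665 ≥ 650; Total monthly debts = (115 + 2,285 + 420 + 785) = 3,605. DTI = 3,605/9,650 = 37.4% ≤ 41%
LTV: 44,300 ÷ 50,000 = 88.6%, within 100% cap
Score 665 is in the 650–688 band; LTV 88.6% is in the 87.01–100% band → 5.85%.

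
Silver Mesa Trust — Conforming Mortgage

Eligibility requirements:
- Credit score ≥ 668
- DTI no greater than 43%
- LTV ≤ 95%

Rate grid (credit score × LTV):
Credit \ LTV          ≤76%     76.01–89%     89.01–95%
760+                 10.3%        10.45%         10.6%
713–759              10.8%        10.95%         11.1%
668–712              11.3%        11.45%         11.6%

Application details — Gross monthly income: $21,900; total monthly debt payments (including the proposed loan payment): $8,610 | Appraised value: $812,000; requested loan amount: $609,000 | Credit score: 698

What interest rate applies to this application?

Credit score 698 ≥ 668; DTI = 8,610/21,900 = 39.3% ≤ 43%
LTV: 609,000 ÷ 812,000 = 75%, within 95% cap
Score 698 is in the 668–712 band; LTV 75% is in the ≤76% band → 11.3%.

11.3%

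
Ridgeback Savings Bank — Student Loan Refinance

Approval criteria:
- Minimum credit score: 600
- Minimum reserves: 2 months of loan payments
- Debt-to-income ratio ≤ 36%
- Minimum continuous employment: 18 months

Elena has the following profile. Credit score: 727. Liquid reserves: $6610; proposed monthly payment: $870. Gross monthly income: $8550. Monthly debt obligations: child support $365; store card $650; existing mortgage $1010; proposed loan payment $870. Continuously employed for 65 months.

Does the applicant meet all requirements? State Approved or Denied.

Approved

Credit score 727 ≥ 600 (meets)
Reserves = 6,610/870 = 7.6 months ≥ 2
Total monthly debts = (365 + 650 + 1,010 + 870) = 2,895. DTI: 2,895 ÷ 8,550 = 33.9%, within the 36% cap
Employment 65 ≥ 18 months
All criteria satisfied.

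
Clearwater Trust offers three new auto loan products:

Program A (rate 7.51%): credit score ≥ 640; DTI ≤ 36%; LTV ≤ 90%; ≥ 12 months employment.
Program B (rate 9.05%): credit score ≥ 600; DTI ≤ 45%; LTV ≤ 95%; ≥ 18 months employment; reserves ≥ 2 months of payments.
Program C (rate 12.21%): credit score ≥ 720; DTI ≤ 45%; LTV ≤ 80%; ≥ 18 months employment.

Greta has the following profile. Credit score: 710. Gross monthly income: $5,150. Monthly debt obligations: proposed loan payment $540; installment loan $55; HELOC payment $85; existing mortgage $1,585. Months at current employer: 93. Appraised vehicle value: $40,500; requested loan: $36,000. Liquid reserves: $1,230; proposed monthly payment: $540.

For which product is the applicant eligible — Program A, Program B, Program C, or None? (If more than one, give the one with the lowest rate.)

Total debts = (540 + 55 + 85 + 1,585) = 2,265; DTI = 2,265/5,150 = 44%.
LTV = 36,000/40,500 = 88.9%.
Reserves = 1,230/540 = 2.3 months.
Program A: score 710 ≥ 640; DTI 44% > 36%; LTV 88.9% ≤ 90%; employment 93 ≥ 12 mo → does not qualify.
Program B: score 710 ≥ 600; DTI 44% ≤ 45%; LTV 88.9% ≤ 95%; employment 93 ≥ 18 mo; reserves 2.3 ≥ 2 mo → qualifies.
Program C: score 710 < 720; DTI 44% ≤ 45%; LTV 88.9% > 80%; employment 93 ≥ 18 mo → does not qualify.

Program B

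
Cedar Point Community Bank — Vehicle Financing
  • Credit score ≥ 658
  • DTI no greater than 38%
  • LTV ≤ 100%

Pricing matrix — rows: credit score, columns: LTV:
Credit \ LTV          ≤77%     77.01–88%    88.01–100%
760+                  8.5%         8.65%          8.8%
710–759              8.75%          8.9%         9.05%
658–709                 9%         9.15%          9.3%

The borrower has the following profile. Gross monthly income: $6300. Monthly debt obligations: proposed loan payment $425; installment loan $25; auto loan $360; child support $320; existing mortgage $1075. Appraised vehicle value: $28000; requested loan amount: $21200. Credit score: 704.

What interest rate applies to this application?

Credit score 704 ≥ 658; Total monthly debts = (425 + 25 + 360 + 320 + 1,075) = 2,205. DTI: 2,205 ÷ 6,300 = 35%, within the 38% cap
LTV = 21,200/28,000 = 75.7% ≤ 100%
Score 704 is in the 658–709 band; LTV 75.7% is in the ≤77% band → 9%.

9%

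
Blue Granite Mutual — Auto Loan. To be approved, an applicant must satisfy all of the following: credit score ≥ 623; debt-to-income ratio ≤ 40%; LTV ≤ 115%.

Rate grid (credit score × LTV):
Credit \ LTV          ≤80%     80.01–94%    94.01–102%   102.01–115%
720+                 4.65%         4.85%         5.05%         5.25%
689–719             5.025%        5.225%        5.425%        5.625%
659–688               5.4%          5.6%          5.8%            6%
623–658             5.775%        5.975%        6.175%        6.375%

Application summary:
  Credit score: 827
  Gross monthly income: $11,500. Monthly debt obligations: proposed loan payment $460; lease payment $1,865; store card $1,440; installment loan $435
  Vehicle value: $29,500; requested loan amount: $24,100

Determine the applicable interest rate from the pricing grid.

Credit score 827 ≥ 623; Total monthly debts = (460 + 1,865 + 1,440 + 435) = 4,200. DTI = 4,200/11,500 = 36.5% ≤ 40%
LTV: 24,100 ÷ 29,500 = 81.7%, within 115% cap
Credit 827 → row 720+; LTV 81.7% → column 80.01–94%. Grid cell → 4.85%.

4.85%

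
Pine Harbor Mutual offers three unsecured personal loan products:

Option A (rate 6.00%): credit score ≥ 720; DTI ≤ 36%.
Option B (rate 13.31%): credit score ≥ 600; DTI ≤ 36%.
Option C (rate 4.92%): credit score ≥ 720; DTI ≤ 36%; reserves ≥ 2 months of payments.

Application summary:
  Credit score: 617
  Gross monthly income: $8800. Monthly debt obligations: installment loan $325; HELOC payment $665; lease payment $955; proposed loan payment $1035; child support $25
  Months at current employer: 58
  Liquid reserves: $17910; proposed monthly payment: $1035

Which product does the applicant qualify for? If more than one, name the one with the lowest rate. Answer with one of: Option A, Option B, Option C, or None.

Option B

Total debts = (325 + 665 + 955 + 1,035 + 25) = 3,005; DTI = 3,005/8,800 = 34.1%.
Reserves = 17,910/1,035 = 17.3 months.
Option A: score 617 < 720; DTI 34.1% ≤ 36% → does not qualify.
Option B: score 617 ≥ 600; DTI 34.1% ≤ 36% → qualifies.
Option C: score 617 < 720; DTI 34.1% ≤ 36%; reserves 17.3 ≥ 2 mo → does not qualify.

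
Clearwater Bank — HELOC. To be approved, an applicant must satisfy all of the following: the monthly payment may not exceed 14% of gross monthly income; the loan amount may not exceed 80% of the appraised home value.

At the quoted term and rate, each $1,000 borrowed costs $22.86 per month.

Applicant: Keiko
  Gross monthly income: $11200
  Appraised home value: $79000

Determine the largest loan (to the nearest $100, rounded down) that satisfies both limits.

Payment cap: 14% × $11,200 = $1,568/month.
At $22.86 per $1,000, that supports 1,568/22.86 × 1,000 ≈ $68,591 → $68,500.
LTV cap: 80% × $79,000 = $63,200 → $63,200.
Binding constraint: loan-to-value.

$63,200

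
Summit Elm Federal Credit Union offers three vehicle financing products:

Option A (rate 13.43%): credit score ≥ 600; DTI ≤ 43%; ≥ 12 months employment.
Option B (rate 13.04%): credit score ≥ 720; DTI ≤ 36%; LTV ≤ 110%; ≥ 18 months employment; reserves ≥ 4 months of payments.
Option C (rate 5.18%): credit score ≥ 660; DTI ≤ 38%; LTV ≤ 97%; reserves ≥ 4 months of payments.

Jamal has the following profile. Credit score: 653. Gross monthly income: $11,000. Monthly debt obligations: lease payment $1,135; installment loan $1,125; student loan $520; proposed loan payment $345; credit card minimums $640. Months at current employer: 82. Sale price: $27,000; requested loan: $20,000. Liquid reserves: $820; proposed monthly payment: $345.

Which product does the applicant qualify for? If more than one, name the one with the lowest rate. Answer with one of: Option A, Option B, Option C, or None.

Option A

Total debts = (1,135 + 1,125 + 520 + 345 + 640) = 3,765; DTI = 3,765/11,000 = 34.2%.
LTV = 20,000/27,000 = 74.1%.
Reserves = 820/345 = 2.4 months.
Option A: score 653 ≥ 600; DTI 34.2% ≤ 43%; employment 82 ≥ 12 mo → qualifies.
Option B: score 653 < 720; DTI 34.2% ≤ 36%; LTV 74.1% ≤ 110%; employment 82 ≥ 18 mo; reserves 2.4 < 4 mo → does not qualify.
Option C: score 653 < 660; DTI 34.2% ≤ 38%; LTV 74.1% ≤ 97%; reserves 2.4 < 4 mo → does not qualify.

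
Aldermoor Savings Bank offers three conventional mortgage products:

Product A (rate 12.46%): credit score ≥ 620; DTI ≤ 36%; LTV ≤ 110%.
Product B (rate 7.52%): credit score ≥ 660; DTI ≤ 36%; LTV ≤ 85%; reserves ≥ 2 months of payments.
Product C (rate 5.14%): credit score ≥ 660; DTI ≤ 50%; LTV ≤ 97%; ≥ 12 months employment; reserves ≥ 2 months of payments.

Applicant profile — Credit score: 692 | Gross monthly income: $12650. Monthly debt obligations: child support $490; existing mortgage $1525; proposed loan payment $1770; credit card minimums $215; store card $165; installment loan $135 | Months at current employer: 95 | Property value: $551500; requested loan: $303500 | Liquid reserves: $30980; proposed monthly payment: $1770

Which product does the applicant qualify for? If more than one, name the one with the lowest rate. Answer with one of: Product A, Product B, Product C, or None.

Product C

Total debts = (490 + 1,525 + 1,770 + 215 + 165 + 135) = 4,300; DTI = 4,300/12,650 = 34%.
LTV = 303,500/551,500 = 55%.
Reserves = 30,980/1,770 = 17.5 months.
Product A: score 692 ≥ 620; DTI 34% ≤ 36%; LTV 55% ≤ 110% → qualifies.
Product B: score 692 ≥ 660; DTI 34% ≤ 36%; LTV 55% ≤ 85%; reserves 17.5 ≥ 2 mo → qualifies.
Product C: score 692 ≥ 660; DTI 34% ≤ 50%; LTV 55% ≤ 97%; employment 95 ≥ 12 mo; reserves 17.5 ≥ 2 mo → qualifies.
Qualifying: Product A, Product B, Product C. Lowest rate is 5.14% → Product C.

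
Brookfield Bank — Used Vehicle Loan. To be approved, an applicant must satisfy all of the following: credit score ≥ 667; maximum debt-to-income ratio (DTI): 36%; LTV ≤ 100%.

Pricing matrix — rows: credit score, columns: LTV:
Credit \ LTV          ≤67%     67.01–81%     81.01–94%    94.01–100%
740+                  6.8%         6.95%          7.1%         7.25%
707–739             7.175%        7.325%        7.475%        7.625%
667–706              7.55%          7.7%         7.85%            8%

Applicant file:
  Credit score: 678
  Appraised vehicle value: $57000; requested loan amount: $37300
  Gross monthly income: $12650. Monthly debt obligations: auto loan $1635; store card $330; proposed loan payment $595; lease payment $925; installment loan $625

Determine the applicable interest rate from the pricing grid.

Credit score 678 ≥ 667; Total monthly debts = (1,635 + 330 + 595 + 925 + 625) = 4,110. DTI: 4,110 ÷ 12,650 = 32.5%, within the 36% cap
Loan-to-value = 37,300/57,000 = 65.4% — pass (100% max)
Credit 678 → row 667–706; LTV 65.4% → column ≤67%. Grid cell → 7.55%.

7.55%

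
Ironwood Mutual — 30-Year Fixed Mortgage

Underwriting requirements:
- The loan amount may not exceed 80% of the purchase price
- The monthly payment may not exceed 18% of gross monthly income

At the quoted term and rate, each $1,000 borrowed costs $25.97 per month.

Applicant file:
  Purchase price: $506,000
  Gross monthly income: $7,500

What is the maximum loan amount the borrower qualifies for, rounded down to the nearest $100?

Payment cap: 18% × $7,500 = $1,350/month.
At $25.97 per $1,000, that supports 1,350/25.97 × 1,000 ≈ $51,983 → $51,900.
LTV cap: 80% × $506,000 = $404,800 → $404,800.
Binding constraint: payment-to-income.

$51,900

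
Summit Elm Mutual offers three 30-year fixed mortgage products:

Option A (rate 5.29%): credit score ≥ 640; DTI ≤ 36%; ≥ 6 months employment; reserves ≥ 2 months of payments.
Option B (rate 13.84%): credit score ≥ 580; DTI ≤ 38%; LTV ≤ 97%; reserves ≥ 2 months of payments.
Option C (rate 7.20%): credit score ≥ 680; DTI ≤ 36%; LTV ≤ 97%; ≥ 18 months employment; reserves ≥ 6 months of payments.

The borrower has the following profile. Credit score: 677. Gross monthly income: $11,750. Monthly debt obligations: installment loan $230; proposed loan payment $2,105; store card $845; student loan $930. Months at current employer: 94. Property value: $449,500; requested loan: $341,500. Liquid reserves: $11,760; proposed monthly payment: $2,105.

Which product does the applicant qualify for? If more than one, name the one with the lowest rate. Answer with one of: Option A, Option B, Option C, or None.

Option A

Total debts = (230 + 2,105 + 845 + 930) = 4,110; DTI = 4,110/11,750 = 35%.
LTV = 341,500/449,500 = 76%.
Reserves = 11,760/2,105 = 5.6 months.
Option A: score 677 ≥ 640; DTI 35% ≤ 36%; employment 94 ≥ 6 mo; reserves 5.6 ≥ 2 mo → qualifies.
Option B: score 677 ≥ 580; DTI 35% ≤ 38%; LTV 76% ≤ 97%; reserves 5.6 ≥ 2 mo → qualifies.
Option C: score 677 < 680; DTI 35% ≤ 36%; LTV 76% ≤ 97%; employment 94 ≥ 18 mo; reserves 5.6 < 6 mo → does not qualify.
Qualifying: Option A, Option B. Lowest rate is 5.29% → Option A.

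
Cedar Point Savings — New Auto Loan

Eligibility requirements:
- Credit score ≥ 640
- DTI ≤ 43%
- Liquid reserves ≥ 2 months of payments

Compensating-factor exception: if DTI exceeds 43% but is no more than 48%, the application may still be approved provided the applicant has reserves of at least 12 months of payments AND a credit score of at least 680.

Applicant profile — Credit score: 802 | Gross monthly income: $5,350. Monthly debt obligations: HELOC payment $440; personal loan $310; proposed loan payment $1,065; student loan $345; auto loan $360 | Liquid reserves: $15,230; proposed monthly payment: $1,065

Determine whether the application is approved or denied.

Approved

Credit score 802 ≥ 640 (meets base)
Total debts = (440 + 310 + 1,065 + 345 + 360) = 2,520. DTI = 2,520/5,350 = 47.1% > 43% — standard DTI limit exceeded.
Liquid reserves cover 15,230/1,065 = 14.3 months — ≥ 2 required
DTI 47.1% is within the 43%–48% exception band; checking compensating factors.
Override check — reserves: 14.3 mo (ok); score: 802 (ok).
Both compensating conditions met → exception applies.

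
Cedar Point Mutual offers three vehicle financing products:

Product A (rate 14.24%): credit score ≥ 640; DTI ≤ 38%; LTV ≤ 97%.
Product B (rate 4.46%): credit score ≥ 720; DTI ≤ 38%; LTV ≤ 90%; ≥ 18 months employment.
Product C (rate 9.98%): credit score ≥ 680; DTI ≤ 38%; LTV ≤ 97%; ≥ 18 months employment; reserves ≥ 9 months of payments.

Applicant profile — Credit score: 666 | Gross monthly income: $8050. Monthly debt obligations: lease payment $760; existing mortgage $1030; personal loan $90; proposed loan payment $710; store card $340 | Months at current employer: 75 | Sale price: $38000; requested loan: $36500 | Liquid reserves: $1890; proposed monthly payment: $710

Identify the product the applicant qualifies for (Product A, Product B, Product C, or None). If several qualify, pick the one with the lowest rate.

Total debts = (760 + 1,030 + 90 + 710 + 340) = 2,930; DTI = 2,930/8,050 = 36.4%.
LTV = 36,500/38,000 = 96.1%.
Reserves = 1,890/710 = 2.7 months.
Product A: score 666 ≥ 640; DTI 36.4% ≤ 38%; LTV 96.1% ≤ 97% → qualifies.
Product B: score 666 < 720; DTI 36.4% ≤ 38%; LTV 96.1% > 90%; employment 75 ≥ 18 mo → does not qualify.
Product C: score 666 < 680; DTI 36.4% ≤ 38%; LTV 96.1% ≤ 97%; employment 75 ≥ 18 mo; reserves 2.7 < 9 mo → does not qualify.

Product A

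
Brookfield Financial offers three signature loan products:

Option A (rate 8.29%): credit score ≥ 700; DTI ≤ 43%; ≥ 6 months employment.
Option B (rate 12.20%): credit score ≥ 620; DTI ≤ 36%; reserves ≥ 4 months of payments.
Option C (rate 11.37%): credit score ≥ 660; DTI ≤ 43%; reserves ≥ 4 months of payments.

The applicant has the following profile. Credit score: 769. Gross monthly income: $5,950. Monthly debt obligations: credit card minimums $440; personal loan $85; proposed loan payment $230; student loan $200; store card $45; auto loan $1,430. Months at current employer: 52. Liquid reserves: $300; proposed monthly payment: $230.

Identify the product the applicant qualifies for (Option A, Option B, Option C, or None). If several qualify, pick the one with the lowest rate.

Option A

Total debts = (440 + 85 + 230 + 200 + 45 + 1,430) = 2,430; DTI = 2,430/5,950 = 40.8%.
Reserves = 300/230 = 1.3 months.
Option A: score 769 ≥ 700; DTI 40.8% ≤ 43%; employment 52 ≥ 6 mo → qualifies.
Option B: score 769 ≥ 620; DTI 40.8% > 36%; reserves 1.3 < 4 mo → does not qualify.
Option C: score 769 ≥ 660; DTI 40.8% ≤ 43%; reserves 1.3 < 4 mo → does not qualify.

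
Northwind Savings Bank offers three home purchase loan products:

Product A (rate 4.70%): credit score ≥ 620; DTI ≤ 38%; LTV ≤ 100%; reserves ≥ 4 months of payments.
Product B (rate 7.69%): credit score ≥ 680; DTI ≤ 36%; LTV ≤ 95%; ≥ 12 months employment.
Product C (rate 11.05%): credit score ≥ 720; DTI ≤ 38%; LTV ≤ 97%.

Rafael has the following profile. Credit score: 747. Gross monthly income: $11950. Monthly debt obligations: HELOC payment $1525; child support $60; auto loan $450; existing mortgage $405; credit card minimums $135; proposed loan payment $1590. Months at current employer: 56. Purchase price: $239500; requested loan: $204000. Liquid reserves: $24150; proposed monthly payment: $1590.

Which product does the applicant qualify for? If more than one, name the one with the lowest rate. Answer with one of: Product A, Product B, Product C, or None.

Product A

Total debts = (1,525 + 60 + 450 + 405 + 135 + 1,590) = 4,165; DTI = 4,165/11,950 = 34.9%.
LTV = 204,000/239,500 = 85.2%.
Reserves = 24,150/1,590 = 15.2 months.
Product A: score 747 ≥ 620; DTI 34.9% ≤ 38%; LTV 85.2% ≤ 100%; reserves 15.2 ≥ 4 mo → qualifies.
Product B: score 747 ≥ 680; DTI 34.9% ≤ 36%; LTV 85.2% ≤ 95%; employment 56 ≥ 12 mo → qualifies.
Product C: score 747 ≥ 720; DTI 34.9% ≤ 38%; LTV 85.2% ≤ 97% → qualifies.
Qualifying: Product A, Product B, Product C. Lowest rate is 4.70% → Product A.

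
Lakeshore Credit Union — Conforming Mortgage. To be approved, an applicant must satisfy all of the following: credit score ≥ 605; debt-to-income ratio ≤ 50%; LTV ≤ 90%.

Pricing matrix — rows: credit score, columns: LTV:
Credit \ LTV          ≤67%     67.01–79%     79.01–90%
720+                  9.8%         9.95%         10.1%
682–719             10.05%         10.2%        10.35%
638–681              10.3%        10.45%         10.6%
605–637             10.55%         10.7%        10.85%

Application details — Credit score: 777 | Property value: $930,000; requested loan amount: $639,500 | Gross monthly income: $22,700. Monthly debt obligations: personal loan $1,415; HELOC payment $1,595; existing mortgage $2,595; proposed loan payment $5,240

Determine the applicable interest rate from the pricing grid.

Credit score 777 ≥ 605; Total monthly debts = (1,415 + 1,595 + 2,595 + 5,240) = 10,845. Debt-to-income = 10,845/22,700 = 47.8% — meets 50% limit
Loan-to-value = 639,500/930,000 = 68.8% — pass (90% max)
Row: 777 falls in 720+. Column: 68.8% falls in 67.01–79%. Rate = 9.95%.

9.95%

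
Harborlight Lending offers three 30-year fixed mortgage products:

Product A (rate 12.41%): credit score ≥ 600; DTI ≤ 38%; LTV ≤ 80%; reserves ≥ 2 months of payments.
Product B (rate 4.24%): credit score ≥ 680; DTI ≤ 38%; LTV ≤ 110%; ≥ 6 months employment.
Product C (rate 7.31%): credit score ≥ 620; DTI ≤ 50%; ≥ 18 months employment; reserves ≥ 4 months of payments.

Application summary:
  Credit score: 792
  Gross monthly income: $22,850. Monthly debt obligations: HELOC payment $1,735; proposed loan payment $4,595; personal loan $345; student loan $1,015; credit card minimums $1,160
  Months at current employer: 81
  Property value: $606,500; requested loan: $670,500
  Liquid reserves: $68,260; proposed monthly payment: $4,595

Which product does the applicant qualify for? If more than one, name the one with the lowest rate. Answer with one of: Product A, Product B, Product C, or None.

Total debts = (1,735 + 4,595 + 345 + 1,015 + 1,160) = 8,850; DTI = 8,850/22,850 = 38.7%.
LTV = 670,500/606,500 = 110.6%.
Reserves = 68,260/4,595 = 14.9 months.
Product A: score 792 ≥ 600; DTI 38.7% > 38%; LTV 110.6% > 80%; reserves 14.9 ≥ 2 mo → does not qualify.
Product B: score 792 ≥ 680; DTI 38.7% > 38%; LTV 110.6% > 110%; employment 81 ≥ 6 mo → does not qualify.
Product C: score 792 ≥ 620; DTI 38.7% ≤ 50%; employment 81 ≥ 18 mo; reserves 14.9 ≥ 4 mo → qualifies.

Product C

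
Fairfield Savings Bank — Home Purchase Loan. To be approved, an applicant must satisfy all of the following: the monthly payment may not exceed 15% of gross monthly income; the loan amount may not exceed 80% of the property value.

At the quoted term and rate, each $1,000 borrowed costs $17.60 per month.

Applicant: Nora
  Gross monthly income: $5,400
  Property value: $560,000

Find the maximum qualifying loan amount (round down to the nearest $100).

$46,000

Payment cap: 15% × $5,400 = $810/month.
At $17.60 per $1,000, that supports 810/17.60 × 1,000 ≈ $46,022 → $46,000.
LTV cap: 80% × $560,000 = $448,000 → $448,000.
Binding constraint: payment-to-income.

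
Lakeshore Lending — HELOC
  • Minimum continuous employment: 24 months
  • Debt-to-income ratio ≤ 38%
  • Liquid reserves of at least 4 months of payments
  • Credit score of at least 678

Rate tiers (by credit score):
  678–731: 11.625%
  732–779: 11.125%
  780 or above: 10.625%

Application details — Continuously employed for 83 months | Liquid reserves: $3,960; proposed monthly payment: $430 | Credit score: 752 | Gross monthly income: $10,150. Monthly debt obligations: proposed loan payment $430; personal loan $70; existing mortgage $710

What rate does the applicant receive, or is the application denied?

Approved at 11.125%

Credit score 752 ≥ 678 (meets minimum)
Employment 83 ≥ 24 months
Liquid reserves cover 3,960/430 = 9.2 months — ≥ 4 required
Total monthly debts = (430 + 70 + 710) = 1,210. DTI: 1,210 ÷ 10,150 = 11.9%, within the 38% cap
All requirements met. Score 752 falls in the 732–779 tier → 11.125%.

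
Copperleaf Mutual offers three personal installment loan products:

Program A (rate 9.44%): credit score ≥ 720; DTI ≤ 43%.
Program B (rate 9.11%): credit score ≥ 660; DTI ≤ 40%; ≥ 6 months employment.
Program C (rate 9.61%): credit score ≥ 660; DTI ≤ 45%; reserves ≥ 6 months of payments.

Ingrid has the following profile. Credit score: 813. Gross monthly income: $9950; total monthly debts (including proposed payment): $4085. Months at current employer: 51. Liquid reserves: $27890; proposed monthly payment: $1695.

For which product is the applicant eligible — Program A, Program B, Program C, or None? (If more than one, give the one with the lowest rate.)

Program A

DTI = 4,085/9,950 = 41.1%.
Reserves = 27,890/1,695 = 16.5 months.
Program A: score 813 ≥ 720; DTI 41.1% ≤ 43% → qualifies.
Program B: score 813 ≥ 660; DTI 41.1% > 40%; employment 51 ≥ 6 mo → does not qualify.
Program C: score 813 ≥ 660; DTI 41.1% ≤ 45%; reserves 16.5 ≥ 6 mo → qualifies.
Qualifying: Program A, Program C. Lowest rate is 9.44% → Program A.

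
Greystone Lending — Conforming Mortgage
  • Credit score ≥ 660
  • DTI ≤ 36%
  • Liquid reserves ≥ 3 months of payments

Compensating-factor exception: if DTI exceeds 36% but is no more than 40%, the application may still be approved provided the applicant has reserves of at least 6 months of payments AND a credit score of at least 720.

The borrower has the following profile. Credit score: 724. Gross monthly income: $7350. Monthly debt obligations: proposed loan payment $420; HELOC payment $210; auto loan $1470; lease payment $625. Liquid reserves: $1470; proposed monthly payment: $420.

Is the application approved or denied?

Credit score 724 ≥ 660 (meets base)
Total debts = (420 + 210 + 1,470 + 625) = 2,725. DTI = 2,725/7,350 = 37.1% > 36% — standard DTI limit exceeded.
Liquid reserves cover 1,470/420 = 3.5 months — ≥ 3 required
DTI 37.1% is within the 36%–40% exception band; checking compensating factors.
Override check — reserves: 3.5 mo (short of 6); score: 724 (ok).
Override conditions not both satisfied; exception does not apply.

Denied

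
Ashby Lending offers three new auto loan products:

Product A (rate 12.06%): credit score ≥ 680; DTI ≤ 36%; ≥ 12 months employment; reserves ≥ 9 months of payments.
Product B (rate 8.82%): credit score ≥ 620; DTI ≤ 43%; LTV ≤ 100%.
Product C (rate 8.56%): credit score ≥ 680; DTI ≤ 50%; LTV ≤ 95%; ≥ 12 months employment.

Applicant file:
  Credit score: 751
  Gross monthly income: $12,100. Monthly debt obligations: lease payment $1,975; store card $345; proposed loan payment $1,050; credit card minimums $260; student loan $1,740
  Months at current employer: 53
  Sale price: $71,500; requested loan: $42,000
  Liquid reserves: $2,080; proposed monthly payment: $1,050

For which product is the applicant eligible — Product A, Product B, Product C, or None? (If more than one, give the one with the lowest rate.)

Product C

Total debts = (1,975 + 345 + 1,050 + 260 + 1,740) = 5,370; DTI = 5,370/12,100 = 44.4%.
LTV = 42,000/71,500 = 58.7%.
Reserves = 2,080/1,050 = 2.0 months.
Product A: score 751 ≥ 680; DTI 44.4% > 36%; employment 53 ≥ 12 mo; reserves 2.0 < 9 mo → does not qualify.
Product B: score 751 ≥ 620; DTI 44.4% > 43%; LTV 58.7% ≤ 100% → does not qualify.
Product C: score 751 ≥ 680; DTI 44.4% ≤ 50%; LTV 58.7% ≤ 95%; employment 53 ≥ 12 mo → qualifies.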